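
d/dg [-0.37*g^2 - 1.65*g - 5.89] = -0.74*g - 1.65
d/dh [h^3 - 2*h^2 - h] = 3*h^2 - 4*h - 1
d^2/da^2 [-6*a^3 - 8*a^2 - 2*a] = -36*a - 16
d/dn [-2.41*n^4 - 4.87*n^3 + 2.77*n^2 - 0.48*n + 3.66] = -9.64*n^3 - 14.61*n^2 + 5.54*n - 0.48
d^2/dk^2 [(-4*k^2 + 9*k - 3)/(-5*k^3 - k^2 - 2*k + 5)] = 2*(100*k^6 - 675*k^5 + 195*k^4 + 893*k^3 - 1191*k^2 + 108*k + 37)/(125*k^9 + 75*k^8 + 165*k^7 - 314*k^6 - 84*k^5 - 303*k^4 + 323*k^3 + 15*k^2 + 150*k - 125)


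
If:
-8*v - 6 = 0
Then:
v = -3/4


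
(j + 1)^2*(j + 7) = j^3 + 9*j^2 + 15*j + 7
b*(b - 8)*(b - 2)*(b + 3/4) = b^4 - 37*b^3/4 + 17*b^2/2 + 12*b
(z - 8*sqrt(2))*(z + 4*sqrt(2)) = z^2 - 4*sqrt(2)*z - 64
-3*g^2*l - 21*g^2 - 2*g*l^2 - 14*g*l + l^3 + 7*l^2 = (-3*g + l)*(g + l)*(l + 7)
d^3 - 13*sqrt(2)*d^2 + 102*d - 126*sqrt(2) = (d - 7*sqrt(2))*(d - 3*sqrt(2))^2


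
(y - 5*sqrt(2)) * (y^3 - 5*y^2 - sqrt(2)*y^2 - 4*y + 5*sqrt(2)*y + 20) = y^4 - 6*sqrt(2)*y^3 - 5*y^3 + 6*y^2 + 30*sqrt(2)*y^2 - 30*y + 20*sqrt(2)*y - 100*sqrt(2)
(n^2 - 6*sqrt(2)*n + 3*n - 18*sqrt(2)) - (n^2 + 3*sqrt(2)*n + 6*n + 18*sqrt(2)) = -9*sqrt(2)*n - 3*n - 36*sqrt(2)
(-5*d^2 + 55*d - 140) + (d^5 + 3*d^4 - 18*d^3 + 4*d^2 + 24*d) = d^5 + 3*d^4 - 18*d^3 - d^2 + 79*d - 140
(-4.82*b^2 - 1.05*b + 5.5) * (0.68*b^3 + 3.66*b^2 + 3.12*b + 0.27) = -3.2776*b^5 - 18.3552*b^4 - 15.1414*b^3 + 15.5526*b^2 + 16.8765*b + 1.485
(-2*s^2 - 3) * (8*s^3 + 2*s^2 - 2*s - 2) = -16*s^5 - 4*s^4 - 20*s^3 - 2*s^2 + 6*s + 6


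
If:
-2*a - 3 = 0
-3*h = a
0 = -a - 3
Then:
No Solution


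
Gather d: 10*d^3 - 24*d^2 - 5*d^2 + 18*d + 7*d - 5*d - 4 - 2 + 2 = 10*d^3 - 29*d^2 + 20*d - 4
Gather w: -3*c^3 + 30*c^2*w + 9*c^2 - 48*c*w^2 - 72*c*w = -3*c^3 + 9*c^2 - 48*c*w^2 + w*(30*c^2 - 72*c)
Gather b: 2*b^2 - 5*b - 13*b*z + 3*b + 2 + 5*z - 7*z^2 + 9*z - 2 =2*b^2 + b*(-13*z - 2) - 7*z^2 + 14*z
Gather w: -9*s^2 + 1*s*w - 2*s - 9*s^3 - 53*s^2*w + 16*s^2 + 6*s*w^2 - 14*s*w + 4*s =-9*s^3 + 7*s^2 + 6*s*w^2 + 2*s + w*(-53*s^2 - 13*s)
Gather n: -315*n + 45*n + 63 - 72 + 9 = -270*n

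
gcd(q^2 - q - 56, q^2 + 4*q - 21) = q + 7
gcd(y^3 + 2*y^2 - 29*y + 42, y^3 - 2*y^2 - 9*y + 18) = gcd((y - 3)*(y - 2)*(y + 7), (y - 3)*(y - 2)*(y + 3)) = y^2 - 5*y + 6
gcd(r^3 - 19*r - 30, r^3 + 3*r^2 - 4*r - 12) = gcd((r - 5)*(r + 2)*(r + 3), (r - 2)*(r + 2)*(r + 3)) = r^2 + 5*r + 6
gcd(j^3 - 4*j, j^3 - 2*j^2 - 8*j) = j^2 + 2*j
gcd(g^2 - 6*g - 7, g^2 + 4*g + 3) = g + 1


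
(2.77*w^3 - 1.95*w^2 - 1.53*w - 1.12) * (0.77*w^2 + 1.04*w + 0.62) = 2.1329*w^5 + 1.3793*w^4 - 1.4887*w^3 - 3.6626*w^2 - 2.1134*w - 0.6944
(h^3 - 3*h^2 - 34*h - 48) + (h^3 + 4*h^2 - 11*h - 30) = 2*h^3 + h^2 - 45*h - 78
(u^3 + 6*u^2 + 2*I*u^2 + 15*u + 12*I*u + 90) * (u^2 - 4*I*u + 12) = u^5 + 6*u^4 - 2*I*u^4 + 35*u^3 - 12*I*u^3 + 210*u^2 - 36*I*u^2 + 180*u - 216*I*u + 1080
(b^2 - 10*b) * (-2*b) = -2*b^3 + 20*b^2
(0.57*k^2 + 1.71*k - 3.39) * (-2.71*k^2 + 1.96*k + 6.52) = -1.5447*k^4 - 3.5169*k^3 + 16.2549*k^2 + 4.5048*k - 22.1028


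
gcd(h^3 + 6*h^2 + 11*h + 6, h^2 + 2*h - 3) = h + 3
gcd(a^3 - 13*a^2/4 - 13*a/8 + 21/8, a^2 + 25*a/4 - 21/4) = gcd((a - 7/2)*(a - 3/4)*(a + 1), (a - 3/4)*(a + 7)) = a - 3/4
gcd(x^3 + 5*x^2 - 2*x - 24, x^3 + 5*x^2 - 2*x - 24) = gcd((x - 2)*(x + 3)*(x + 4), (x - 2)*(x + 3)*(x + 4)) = x^3 + 5*x^2 - 2*x - 24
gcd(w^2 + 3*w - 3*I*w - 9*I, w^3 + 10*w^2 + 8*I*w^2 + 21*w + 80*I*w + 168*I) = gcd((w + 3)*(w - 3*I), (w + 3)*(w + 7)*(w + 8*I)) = w + 3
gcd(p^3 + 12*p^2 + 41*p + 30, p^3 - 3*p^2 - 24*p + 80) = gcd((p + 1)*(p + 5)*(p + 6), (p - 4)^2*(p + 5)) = p + 5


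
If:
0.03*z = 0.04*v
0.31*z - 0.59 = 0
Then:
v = 1.43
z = 1.90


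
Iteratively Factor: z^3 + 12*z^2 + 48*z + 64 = (z + 4)*(z^2 + 8*z + 16) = (z + 4)^2*(z + 4)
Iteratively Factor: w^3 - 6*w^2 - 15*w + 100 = (w - 5)*(w^2 - w - 20) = (w - 5)^2*(w + 4)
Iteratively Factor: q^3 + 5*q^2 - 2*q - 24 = (q - 2)*(q^2 + 7*q + 12) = (q - 2)*(q + 4)*(q + 3)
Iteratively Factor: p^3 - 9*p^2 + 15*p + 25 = (p - 5)*(p^2 - 4*p - 5) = (p - 5)*(p + 1)*(p - 5)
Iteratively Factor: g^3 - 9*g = (g + 3)*(g^2 - 3*g) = (g - 3)*(g + 3)*(g)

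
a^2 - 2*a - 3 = (a - 3)*(a + 1)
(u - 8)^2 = u^2 - 16*u + 64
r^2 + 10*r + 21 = (r + 3)*(r + 7)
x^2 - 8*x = x*(x - 8)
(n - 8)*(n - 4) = n^2 - 12*n + 32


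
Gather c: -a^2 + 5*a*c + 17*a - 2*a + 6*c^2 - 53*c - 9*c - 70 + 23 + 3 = -a^2 + 15*a + 6*c^2 + c*(5*a - 62) - 44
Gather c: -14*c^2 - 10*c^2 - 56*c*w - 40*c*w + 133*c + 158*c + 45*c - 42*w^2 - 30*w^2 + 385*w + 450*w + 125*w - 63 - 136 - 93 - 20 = -24*c^2 + c*(336 - 96*w) - 72*w^2 + 960*w - 312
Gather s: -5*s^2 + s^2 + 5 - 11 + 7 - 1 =-4*s^2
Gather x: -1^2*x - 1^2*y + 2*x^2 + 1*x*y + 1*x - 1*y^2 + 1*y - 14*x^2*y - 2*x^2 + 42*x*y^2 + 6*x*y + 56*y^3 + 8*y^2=-14*x^2*y + x*(42*y^2 + 7*y) + 56*y^3 + 7*y^2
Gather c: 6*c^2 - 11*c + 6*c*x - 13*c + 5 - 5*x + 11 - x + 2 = 6*c^2 + c*(6*x - 24) - 6*x + 18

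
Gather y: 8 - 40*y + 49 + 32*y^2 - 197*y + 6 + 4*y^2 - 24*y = 36*y^2 - 261*y + 63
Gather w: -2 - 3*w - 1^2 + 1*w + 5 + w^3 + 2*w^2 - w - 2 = w^3 + 2*w^2 - 3*w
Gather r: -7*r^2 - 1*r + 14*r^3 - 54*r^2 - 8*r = 14*r^3 - 61*r^2 - 9*r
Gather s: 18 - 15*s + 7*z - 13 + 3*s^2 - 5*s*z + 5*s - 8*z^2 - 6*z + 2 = 3*s^2 + s*(-5*z - 10) - 8*z^2 + z + 7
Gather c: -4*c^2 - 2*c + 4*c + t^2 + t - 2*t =-4*c^2 + 2*c + t^2 - t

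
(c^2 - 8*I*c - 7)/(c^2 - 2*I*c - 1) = (c - 7*I)/(c - I)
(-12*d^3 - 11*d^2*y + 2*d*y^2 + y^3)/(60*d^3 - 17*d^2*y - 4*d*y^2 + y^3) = (d + y)/(-5*d + y)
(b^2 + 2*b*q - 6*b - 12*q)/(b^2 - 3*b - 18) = (b + 2*q)/(b + 3)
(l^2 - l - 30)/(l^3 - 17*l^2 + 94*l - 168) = (l + 5)/(l^2 - 11*l + 28)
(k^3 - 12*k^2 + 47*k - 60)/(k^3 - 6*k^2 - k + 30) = (k - 4)/(k + 2)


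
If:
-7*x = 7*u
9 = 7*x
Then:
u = -9/7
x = 9/7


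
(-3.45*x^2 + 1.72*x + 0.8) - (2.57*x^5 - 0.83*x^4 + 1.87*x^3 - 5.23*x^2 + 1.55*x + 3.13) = -2.57*x^5 + 0.83*x^4 - 1.87*x^3 + 1.78*x^2 + 0.17*x - 2.33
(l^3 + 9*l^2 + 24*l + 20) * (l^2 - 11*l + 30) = l^5 - 2*l^4 - 45*l^3 + 26*l^2 + 500*l + 600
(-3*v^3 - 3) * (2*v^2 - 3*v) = -6*v^5 + 9*v^4 - 6*v^2 + 9*v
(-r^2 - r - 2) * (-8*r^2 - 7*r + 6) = 8*r^4 + 15*r^3 + 17*r^2 + 8*r - 12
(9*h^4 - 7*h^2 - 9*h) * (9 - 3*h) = -27*h^5 + 81*h^4 + 21*h^3 - 36*h^2 - 81*h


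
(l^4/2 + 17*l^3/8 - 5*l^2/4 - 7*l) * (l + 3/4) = l^5/2 + 5*l^4/2 + 11*l^3/32 - 127*l^2/16 - 21*l/4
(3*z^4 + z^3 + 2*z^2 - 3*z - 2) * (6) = 18*z^4 + 6*z^3 + 12*z^2 - 18*z - 12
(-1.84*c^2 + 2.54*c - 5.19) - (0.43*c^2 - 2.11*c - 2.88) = -2.27*c^2 + 4.65*c - 2.31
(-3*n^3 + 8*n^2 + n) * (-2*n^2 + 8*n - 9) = 6*n^5 - 40*n^4 + 89*n^3 - 64*n^2 - 9*n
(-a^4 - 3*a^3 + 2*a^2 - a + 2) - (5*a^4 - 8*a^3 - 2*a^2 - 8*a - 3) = -6*a^4 + 5*a^3 + 4*a^2 + 7*a + 5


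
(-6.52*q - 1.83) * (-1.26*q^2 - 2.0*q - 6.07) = 8.2152*q^3 + 15.3458*q^2 + 43.2364*q + 11.1081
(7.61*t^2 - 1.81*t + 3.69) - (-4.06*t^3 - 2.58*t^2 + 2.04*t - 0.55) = 4.06*t^3 + 10.19*t^2 - 3.85*t + 4.24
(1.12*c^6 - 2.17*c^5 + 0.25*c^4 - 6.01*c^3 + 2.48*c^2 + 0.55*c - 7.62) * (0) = 0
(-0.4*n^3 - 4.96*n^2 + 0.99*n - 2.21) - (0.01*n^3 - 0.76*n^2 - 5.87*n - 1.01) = -0.41*n^3 - 4.2*n^2 + 6.86*n - 1.2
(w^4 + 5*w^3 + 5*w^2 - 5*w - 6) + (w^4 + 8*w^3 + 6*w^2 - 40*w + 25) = 2*w^4 + 13*w^3 + 11*w^2 - 45*w + 19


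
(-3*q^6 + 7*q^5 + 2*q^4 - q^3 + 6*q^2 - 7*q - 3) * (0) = 0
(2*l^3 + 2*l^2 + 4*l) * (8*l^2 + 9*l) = 16*l^5 + 34*l^4 + 50*l^3 + 36*l^2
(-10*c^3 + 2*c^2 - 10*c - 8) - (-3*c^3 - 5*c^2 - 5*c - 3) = -7*c^3 + 7*c^2 - 5*c - 5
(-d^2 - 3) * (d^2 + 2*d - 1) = -d^4 - 2*d^3 - 2*d^2 - 6*d + 3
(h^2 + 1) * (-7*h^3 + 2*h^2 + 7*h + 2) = -7*h^5 + 2*h^4 + 4*h^2 + 7*h + 2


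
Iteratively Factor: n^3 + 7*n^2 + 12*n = (n + 4)*(n^2 + 3*n) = n*(n + 4)*(n + 3)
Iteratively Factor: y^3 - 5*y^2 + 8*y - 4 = (y - 1)*(y^2 - 4*y + 4) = (y - 2)*(y - 1)*(y - 2)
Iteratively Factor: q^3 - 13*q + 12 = (q - 1)*(q^2 + q - 12) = (q - 1)*(q + 4)*(q - 3)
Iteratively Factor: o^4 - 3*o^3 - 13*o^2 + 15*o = (o + 3)*(o^3 - 6*o^2 + 5*o) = (o - 1)*(o + 3)*(o^2 - 5*o) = o*(o - 1)*(o + 3)*(o - 5)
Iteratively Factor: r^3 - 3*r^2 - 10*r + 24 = (r - 2)*(r^2 - r - 12) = (r - 4)*(r - 2)*(r + 3)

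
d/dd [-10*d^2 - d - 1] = -20*d - 1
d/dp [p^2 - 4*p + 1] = 2*p - 4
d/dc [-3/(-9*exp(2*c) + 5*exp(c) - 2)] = (15 - 54*exp(c))*exp(c)/(9*exp(2*c) - 5*exp(c) + 2)^2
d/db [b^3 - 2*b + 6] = 3*b^2 - 2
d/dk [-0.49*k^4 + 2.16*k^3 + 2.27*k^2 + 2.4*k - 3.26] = -1.96*k^3 + 6.48*k^2 + 4.54*k + 2.4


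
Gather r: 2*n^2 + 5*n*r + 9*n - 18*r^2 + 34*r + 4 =2*n^2 + 9*n - 18*r^2 + r*(5*n + 34) + 4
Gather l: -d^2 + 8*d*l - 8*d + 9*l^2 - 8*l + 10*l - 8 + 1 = -d^2 - 8*d + 9*l^2 + l*(8*d + 2) - 7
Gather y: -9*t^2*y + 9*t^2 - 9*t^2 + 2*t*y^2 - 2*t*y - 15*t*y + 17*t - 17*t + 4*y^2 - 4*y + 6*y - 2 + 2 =y^2*(2*t + 4) + y*(-9*t^2 - 17*t + 2)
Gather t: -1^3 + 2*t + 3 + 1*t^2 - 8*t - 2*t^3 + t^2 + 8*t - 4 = -2*t^3 + 2*t^2 + 2*t - 2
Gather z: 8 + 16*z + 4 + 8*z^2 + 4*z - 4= 8*z^2 + 20*z + 8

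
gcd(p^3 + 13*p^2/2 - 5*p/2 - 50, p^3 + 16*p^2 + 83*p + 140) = p^2 + 9*p + 20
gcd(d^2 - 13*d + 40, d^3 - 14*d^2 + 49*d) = 1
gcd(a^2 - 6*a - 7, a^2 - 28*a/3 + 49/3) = a - 7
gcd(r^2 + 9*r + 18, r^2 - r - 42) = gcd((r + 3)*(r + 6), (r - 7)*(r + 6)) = r + 6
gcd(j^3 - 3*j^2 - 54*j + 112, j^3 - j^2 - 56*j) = j^2 - j - 56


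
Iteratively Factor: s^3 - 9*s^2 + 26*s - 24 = (s - 3)*(s^2 - 6*s + 8) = (s - 3)*(s - 2)*(s - 4)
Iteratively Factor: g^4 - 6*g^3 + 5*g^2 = (g)*(g^3 - 6*g^2 + 5*g) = g^2*(g^2 - 6*g + 5) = g^2*(g - 5)*(g - 1)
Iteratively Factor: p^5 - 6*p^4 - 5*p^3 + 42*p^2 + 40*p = (p)*(p^4 - 6*p^3 - 5*p^2 + 42*p + 40) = p*(p - 4)*(p^3 - 2*p^2 - 13*p - 10) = p*(p - 4)*(p + 2)*(p^2 - 4*p - 5) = p*(p - 4)*(p + 1)*(p + 2)*(p - 5)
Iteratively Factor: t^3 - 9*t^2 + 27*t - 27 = (t - 3)*(t^2 - 6*t + 9) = (t - 3)^2*(t - 3)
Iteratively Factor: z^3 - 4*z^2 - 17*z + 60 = (z - 3)*(z^2 - z - 20) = (z - 3)*(z + 4)*(z - 5)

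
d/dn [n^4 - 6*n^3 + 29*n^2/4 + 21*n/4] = 4*n^3 - 18*n^2 + 29*n/2 + 21/4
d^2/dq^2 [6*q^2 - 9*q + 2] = 12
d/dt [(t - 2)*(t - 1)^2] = (t - 1)*(3*t - 5)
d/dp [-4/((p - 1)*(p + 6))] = 4*(2*p + 5)/((p - 1)^2*(p + 6)^2)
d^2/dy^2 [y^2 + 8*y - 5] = 2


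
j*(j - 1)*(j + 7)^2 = j^4 + 13*j^3 + 35*j^2 - 49*j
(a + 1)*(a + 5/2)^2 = a^3 + 6*a^2 + 45*a/4 + 25/4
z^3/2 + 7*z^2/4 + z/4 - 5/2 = (z/2 + 1)*(z - 1)*(z + 5/2)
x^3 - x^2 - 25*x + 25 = (x - 5)*(x - 1)*(x + 5)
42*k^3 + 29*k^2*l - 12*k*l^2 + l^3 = (-7*k + l)*(-6*k + l)*(k + l)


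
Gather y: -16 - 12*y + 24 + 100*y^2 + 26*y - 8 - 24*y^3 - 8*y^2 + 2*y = -24*y^3 + 92*y^2 + 16*y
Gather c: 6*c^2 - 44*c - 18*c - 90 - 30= 6*c^2 - 62*c - 120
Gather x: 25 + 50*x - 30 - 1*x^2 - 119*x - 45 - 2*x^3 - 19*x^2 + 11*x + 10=-2*x^3 - 20*x^2 - 58*x - 40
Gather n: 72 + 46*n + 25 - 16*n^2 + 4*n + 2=-16*n^2 + 50*n + 99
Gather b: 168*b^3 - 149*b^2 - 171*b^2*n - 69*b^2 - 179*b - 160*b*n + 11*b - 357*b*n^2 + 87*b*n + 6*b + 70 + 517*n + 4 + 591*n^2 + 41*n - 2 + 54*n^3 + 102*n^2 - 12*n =168*b^3 + b^2*(-171*n - 218) + b*(-357*n^2 - 73*n - 162) + 54*n^3 + 693*n^2 + 546*n + 72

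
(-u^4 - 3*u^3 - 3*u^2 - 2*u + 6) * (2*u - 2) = -2*u^5 - 4*u^4 + 2*u^2 + 16*u - 12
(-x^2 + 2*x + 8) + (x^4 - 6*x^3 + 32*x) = x^4 - 6*x^3 - x^2 + 34*x + 8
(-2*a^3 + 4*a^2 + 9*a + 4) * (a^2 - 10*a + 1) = -2*a^5 + 24*a^4 - 33*a^3 - 82*a^2 - 31*a + 4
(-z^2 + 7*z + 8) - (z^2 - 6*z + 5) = -2*z^2 + 13*z + 3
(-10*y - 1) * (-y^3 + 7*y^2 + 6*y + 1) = 10*y^4 - 69*y^3 - 67*y^2 - 16*y - 1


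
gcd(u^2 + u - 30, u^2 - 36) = u + 6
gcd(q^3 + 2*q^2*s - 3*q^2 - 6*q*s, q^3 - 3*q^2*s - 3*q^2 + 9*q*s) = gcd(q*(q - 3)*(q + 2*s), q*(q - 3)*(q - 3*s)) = q^2 - 3*q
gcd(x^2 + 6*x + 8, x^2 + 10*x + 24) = x + 4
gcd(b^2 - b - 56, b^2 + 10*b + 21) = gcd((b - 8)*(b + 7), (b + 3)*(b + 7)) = b + 7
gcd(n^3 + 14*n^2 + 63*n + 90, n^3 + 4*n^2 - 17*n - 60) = n^2 + 8*n + 15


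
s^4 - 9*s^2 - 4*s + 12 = (s - 3)*(s - 1)*(s + 2)^2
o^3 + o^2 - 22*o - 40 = (o - 5)*(o + 2)*(o + 4)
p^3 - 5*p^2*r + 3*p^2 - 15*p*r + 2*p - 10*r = (p + 1)*(p + 2)*(p - 5*r)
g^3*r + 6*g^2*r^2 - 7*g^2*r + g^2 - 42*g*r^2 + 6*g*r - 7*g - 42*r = (g - 7)*(g + 6*r)*(g*r + 1)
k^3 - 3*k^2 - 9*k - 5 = (k - 5)*(k + 1)^2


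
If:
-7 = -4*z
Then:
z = 7/4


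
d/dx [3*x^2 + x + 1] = 6*x + 1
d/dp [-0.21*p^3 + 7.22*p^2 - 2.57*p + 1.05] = -0.63*p^2 + 14.44*p - 2.57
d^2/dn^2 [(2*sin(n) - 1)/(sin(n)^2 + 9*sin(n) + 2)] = (-2*sin(n)^5 + 22*sin(n)^4 + 55*sin(n)^3 + 103*sin(n)^2 - 104*sin(n) - 230)/(sin(n)^2 + 9*sin(n) + 2)^3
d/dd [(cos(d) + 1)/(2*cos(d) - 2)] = sin(d)/(cos(d) - 1)^2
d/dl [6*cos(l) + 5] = -6*sin(l)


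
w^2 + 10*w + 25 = (w + 5)^2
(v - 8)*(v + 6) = v^2 - 2*v - 48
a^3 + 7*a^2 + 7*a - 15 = (a - 1)*(a + 3)*(a + 5)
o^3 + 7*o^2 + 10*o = o*(o + 2)*(o + 5)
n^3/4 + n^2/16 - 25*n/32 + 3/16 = (n/4 + 1/2)*(n - 3/2)*(n - 1/4)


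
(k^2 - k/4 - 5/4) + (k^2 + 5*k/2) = 2*k^2 + 9*k/4 - 5/4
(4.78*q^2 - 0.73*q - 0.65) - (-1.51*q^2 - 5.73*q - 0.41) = 6.29*q^2 + 5.0*q - 0.24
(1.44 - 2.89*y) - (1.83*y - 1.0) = 2.44 - 4.72*y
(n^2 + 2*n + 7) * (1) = n^2 + 2*n + 7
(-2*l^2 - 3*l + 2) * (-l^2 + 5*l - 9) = 2*l^4 - 7*l^3 + l^2 + 37*l - 18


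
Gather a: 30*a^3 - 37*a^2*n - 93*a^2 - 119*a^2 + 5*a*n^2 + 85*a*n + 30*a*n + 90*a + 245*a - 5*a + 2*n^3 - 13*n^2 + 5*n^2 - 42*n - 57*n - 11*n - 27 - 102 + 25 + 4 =30*a^3 + a^2*(-37*n - 212) + a*(5*n^2 + 115*n + 330) + 2*n^3 - 8*n^2 - 110*n - 100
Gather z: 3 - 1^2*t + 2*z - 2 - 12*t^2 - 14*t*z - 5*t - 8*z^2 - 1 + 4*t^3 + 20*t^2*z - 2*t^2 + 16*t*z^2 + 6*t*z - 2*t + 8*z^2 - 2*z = 4*t^3 - 14*t^2 + 16*t*z^2 - 8*t + z*(20*t^2 - 8*t)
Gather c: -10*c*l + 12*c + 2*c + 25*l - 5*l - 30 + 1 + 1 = c*(14 - 10*l) + 20*l - 28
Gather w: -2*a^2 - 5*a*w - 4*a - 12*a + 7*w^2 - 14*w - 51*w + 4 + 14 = -2*a^2 - 16*a + 7*w^2 + w*(-5*a - 65) + 18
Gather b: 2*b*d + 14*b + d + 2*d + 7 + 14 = b*(2*d + 14) + 3*d + 21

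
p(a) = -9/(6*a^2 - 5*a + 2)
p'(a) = -9*(5 - 12*a)/(6*a^2 - 5*a + 2)^2 = 9*(12*a - 5)/(6*a^2 - 5*a + 2)^2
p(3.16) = -0.20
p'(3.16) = 0.14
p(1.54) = -1.06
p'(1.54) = 1.67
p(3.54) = -0.15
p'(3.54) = 0.10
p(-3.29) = -0.11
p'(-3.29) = -0.06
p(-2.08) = -0.23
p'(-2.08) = -0.18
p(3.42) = -0.16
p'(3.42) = 0.11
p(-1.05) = -0.65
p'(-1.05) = -0.82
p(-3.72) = -0.09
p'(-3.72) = -0.04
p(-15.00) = -0.00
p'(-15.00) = 0.00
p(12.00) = -0.01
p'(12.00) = 0.00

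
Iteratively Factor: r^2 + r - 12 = (r + 4)*(r - 3)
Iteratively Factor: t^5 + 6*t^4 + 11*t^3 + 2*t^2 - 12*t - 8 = (t + 2)*(t^4 + 4*t^3 + 3*t^2 - 4*t - 4) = (t + 2)^2*(t^3 + 2*t^2 - t - 2) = (t + 2)^3*(t^2 - 1) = (t + 1)*(t + 2)^3*(t - 1)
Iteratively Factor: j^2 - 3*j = (j)*(j - 3)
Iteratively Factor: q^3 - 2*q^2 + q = (q)*(q^2 - 2*q + 1) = q*(q - 1)*(q - 1)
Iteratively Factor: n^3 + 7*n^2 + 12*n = (n)*(n^2 + 7*n + 12) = n*(n + 4)*(n + 3)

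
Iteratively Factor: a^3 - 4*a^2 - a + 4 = (a - 4)*(a^2 - 1) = (a - 4)*(a - 1)*(a + 1)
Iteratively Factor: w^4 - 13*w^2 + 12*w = (w)*(w^3 - 13*w + 12) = w*(w - 1)*(w^2 + w - 12) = w*(w - 3)*(w - 1)*(w + 4)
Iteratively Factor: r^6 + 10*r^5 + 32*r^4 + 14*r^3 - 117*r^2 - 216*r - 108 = (r + 2)*(r^5 + 8*r^4 + 16*r^3 - 18*r^2 - 81*r - 54) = (r + 2)*(r + 3)*(r^4 + 5*r^3 + r^2 - 21*r - 18) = (r + 1)*(r + 2)*(r + 3)*(r^3 + 4*r^2 - 3*r - 18) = (r + 1)*(r + 2)*(r + 3)^2*(r^2 + r - 6) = (r + 1)*(r + 2)*(r + 3)^3*(r - 2)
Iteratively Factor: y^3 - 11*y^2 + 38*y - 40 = (y - 2)*(y^2 - 9*y + 20) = (y - 5)*(y - 2)*(y - 4)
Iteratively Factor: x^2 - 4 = (x - 2)*(x + 2)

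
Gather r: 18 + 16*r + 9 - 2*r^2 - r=-2*r^2 + 15*r + 27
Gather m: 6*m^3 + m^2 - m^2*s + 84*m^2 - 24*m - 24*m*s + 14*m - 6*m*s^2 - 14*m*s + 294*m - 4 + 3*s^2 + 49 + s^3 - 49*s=6*m^3 + m^2*(85 - s) + m*(-6*s^2 - 38*s + 284) + s^3 + 3*s^2 - 49*s + 45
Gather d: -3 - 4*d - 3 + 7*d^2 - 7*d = 7*d^2 - 11*d - 6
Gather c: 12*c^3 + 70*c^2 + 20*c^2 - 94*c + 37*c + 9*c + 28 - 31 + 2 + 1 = 12*c^3 + 90*c^2 - 48*c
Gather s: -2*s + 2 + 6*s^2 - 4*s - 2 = 6*s^2 - 6*s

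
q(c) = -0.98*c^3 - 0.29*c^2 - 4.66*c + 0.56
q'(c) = -2.94*c^2 - 0.58*c - 4.66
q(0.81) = -3.93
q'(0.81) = -7.06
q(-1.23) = 7.68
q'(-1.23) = -8.39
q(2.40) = -25.84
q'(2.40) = -22.99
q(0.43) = -1.58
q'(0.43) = -5.45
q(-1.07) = 6.41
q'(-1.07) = -7.41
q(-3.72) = 64.33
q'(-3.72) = -43.19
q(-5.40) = 171.58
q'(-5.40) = -87.26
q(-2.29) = 21.48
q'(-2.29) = -18.75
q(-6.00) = 229.76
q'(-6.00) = -107.02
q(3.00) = -42.49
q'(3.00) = -32.86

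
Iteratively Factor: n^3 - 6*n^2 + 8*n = (n)*(n^2 - 6*n + 8) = n*(n - 4)*(n - 2)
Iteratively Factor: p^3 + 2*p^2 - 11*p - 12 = (p - 3)*(p^2 + 5*p + 4) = (p - 3)*(p + 4)*(p + 1)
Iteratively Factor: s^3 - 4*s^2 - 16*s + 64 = (s - 4)*(s^2 - 16) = (s - 4)*(s + 4)*(s - 4)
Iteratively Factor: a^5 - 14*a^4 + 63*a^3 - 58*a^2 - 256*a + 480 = (a + 2)*(a^4 - 16*a^3 + 95*a^2 - 248*a + 240) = (a - 5)*(a + 2)*(a^3 - 11*a^2 + 40*a - 48) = (a - 5)*(a - 3)*(a + 2)*(a^2 - 8*a + 16) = (a - 5)*(a - 4)*(a - 3)*(a + 2)*(a - 4)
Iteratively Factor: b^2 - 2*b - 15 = (b + 3)*(b - 5)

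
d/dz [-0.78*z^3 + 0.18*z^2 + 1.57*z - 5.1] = -2.34*z^2 + 0.36*z + 1.57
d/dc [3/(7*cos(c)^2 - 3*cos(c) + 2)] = 3*(14*cos(c) - 3)*sin(c)/(7*cos(c)^2 - 3*cos(c) + 2)^2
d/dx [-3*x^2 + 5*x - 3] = 5 - 6*x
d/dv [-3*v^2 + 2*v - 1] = 2 - 6*v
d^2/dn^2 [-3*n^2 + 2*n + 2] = -6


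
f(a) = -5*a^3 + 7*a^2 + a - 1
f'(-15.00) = -3584.00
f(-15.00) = 18434.00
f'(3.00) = -92.00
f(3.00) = -70.00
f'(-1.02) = -28.89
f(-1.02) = 10.57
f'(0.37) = 4.13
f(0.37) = 0.08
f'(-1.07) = -31.15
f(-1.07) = 12.07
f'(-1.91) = -80.46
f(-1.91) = 57.47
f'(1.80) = -22.40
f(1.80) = -5.68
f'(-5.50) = -529.75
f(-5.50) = 1037.12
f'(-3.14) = -190.85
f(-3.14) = 219.67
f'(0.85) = 2.06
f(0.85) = 1.84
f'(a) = -15*a^2 + 14*a + 1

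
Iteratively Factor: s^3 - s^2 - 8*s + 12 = (s - 2)*(s^2 + s - 6) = (s - 2)^2*(s + 3)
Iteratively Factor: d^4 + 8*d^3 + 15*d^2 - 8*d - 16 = (d - 1)*(d^3 + 9*d^2 + 24*d + 16) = (d - 1)*(d + 4)*(d^2 + 5*d + 4) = (d - 1)*(d + 1)*(d + 4)*(d + 4)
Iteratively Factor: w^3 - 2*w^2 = (w)*(w^2 - 2*w) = w*(w - 2)*(w)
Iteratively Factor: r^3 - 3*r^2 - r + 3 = (r - 3)*(r^2 - 1) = (r - 3)*(r - 1)*(r + 1)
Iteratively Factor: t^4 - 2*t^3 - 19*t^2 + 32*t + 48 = (t + 1)*(t^3 - 3*t^2 - 16*t + 48) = (t - 3)*(t + 1)*(t^2 - 16) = (t - 3)*(t + 1)*(t + 4)*(t - 4)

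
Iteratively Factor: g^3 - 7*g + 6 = (g + 3)*(g^2 - 3*g + 2) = (g - 1)*(g + 3)*(g - 2)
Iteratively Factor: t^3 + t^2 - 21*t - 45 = (t + 3)*(t^2 - 2*t - 15) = (t - 5)*(t + 3)*(t + 3)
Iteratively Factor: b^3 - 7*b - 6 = (b - 3)*(b^2 + 3*b + 2) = (b - 3)*(b + 1)*(b + 2)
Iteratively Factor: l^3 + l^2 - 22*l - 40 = (l + 4)*(l^2 - 3*l - 10) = (l + 2)*(l + 4)*(l - 5)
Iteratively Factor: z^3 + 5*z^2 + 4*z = (z + 4)*(z^2 + z) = z*(z + 4)*(z + 1)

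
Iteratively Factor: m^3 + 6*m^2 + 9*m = (m)*(m^2 + 6*m + 9) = m*(m + 3)*(m + 3)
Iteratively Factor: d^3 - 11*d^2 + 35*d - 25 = (d - 1)*(d^2 - 10*d + 25) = (d - 5)*(d - 1)*(d - 5)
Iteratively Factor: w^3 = (w)*(w^2) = w^2*(w)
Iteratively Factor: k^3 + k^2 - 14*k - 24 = (k + 2)*(k^2 - k - 12) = (k - 4)*(k + 2)*(k + 3)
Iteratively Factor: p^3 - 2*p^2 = (p - 2)*(p^2) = p*(p - 2)*(p)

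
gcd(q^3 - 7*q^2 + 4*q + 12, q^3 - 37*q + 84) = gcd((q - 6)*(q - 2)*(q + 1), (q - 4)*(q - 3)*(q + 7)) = 1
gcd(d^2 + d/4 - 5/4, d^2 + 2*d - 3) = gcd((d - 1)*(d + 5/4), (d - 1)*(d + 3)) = d - 1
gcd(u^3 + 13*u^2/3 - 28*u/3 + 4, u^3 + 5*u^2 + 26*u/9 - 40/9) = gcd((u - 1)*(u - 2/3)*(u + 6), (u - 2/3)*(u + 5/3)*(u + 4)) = u - 2/3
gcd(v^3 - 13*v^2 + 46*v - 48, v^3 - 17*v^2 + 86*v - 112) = v^2 - 10*v + 16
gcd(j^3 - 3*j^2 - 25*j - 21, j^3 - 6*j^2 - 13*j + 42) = j^2 - 4*j - 21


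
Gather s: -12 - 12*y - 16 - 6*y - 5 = -18*y - 33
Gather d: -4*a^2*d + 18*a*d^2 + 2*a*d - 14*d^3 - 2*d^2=-14*d^3 + d^2*(18*a - 2) + d*(-4*a^2 + 2*a)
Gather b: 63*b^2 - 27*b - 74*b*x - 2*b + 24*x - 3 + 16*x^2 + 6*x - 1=63*b^2 + b*(-74*x - 29) + 16*x^2 + 30*x - 4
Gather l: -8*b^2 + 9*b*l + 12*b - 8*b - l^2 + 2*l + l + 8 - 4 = -8*b^2 + 4*b - l^2 + l*(9*b + 3) + 4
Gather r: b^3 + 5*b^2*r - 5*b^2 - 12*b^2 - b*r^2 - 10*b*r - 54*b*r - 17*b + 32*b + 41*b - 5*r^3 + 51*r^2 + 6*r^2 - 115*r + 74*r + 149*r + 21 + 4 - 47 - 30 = b^3 - 17*b^2 + 56*b - 5*r^3 + r^2*(57 - b) + r*(5*b^2 - 64*b + 108) - 52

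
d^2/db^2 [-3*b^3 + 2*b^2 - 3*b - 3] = 4 - 18*b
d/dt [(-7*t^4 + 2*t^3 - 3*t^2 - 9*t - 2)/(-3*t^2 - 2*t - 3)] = (42*t^5 + 36*t^4 + 76*t^3 - 39*t^2 + 6*t + 23)/(9*t^4 + 12*t^3 + 22*t^2 + 12*t + 9)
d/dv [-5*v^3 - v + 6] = -15*v^2 - 1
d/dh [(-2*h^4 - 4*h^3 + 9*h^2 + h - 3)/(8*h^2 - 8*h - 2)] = (-16*h^5 + 8*h^4 + 40*h^3 - 28*h^2 + 6*h - 13)/(2*(16*h^4 - 32*h^3 + 8*h^2 + 8*h + 1))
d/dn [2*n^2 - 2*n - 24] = 4*n - 2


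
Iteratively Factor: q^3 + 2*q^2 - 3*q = (q - 1)*(q^2 + 3*q) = (q - 1)*(q + 3)*(q)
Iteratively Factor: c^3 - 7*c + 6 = (c - 1)*(c^2 + c - 6) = (c - 1)*(c + 3)*(c - 2)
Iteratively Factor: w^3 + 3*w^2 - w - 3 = (w - 1)*(w^2 + 4*w + 3) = (w - 1)*(w + 3)*(w + 1)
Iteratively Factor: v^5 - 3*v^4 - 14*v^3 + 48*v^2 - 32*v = (v + 4)*(v^4 - 7*v^3 + 14*v^2 - 8*v) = (v - 1)*(v + 4)*(v^3 - 6*v^2 + 8*v) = v*(v - 1)*(v + 4)*(v^2 - 6*v + 8) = v*(v - 4)*(v - 1)*(v + 4)*(v - 2)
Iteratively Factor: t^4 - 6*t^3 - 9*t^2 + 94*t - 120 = (t - 3)*(t^3 - 3*t^2 - 18*t + 40) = (t - 3)*(t - 2)*(t^2 - t - 20) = (t - 3)*(t - 2)*(t + 4)*(t - 5)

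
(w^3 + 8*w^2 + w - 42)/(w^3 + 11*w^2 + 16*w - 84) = (w + 3)/(w + 6)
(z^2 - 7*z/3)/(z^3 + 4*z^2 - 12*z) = (z - 7/3)/(z^2 + 4*z - 12)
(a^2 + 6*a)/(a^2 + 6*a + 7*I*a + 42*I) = a/(a + 7*I)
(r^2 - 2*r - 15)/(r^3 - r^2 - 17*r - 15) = 1/(r + 1)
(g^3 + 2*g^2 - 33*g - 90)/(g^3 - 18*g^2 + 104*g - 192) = (g^2 + 8*g + 15)/(g^2 - 12*g + 32)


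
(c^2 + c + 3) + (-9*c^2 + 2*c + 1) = -8*c^2 + 3*c + 4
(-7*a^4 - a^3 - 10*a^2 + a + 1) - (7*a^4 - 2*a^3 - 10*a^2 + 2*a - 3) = -14*a^4 + a^3 - a + 4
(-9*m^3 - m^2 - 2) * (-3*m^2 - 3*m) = 27*m^5 + 30*m^4 + 3*m^3 + 6*m^2 + 6*m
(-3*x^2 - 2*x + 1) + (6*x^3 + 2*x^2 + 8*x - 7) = 6*x^3 - x^2 + 6*x - 6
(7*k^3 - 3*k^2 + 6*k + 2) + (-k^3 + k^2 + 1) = 6*k^3 - 2*k^2 + 6*k + 3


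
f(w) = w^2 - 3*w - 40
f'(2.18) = 1.36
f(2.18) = -41.79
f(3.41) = -38.60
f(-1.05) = -35.75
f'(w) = 2*w - 3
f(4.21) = -34.91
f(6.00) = -22.00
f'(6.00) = 9.00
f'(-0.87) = -4.74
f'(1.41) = -0.18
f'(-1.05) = -5.10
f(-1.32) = -34.30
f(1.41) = -42.24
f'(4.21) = 5.42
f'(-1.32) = -5.64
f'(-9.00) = -21.00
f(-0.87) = -36.63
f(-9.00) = 68.00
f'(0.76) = -1.48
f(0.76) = -41.70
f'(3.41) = 3.82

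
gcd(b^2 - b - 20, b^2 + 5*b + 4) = b + 4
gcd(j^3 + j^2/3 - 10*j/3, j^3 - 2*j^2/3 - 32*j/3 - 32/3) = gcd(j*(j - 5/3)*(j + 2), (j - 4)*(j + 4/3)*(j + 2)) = j + 2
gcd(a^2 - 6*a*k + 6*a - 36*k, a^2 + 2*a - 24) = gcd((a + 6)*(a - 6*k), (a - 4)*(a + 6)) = a + 6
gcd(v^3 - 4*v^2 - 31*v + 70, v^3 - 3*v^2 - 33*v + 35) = v^2 - 2*v - 35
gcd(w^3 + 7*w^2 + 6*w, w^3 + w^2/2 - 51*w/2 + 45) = w + 6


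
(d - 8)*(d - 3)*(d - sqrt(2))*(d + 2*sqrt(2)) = d^4 - 11*d^3 + sqrt(2)*d^3 - 11*sqrt(2)*d^2 + 20*d^2 + 24*sqrt(2)*d + 44*d - 96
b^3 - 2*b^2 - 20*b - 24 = (b - 6)*(b + 2)^2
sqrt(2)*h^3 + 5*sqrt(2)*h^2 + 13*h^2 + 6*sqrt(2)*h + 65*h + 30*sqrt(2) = (h + 5)*(h + 6*sqrt(2))*(sqrt(2)*h + 1)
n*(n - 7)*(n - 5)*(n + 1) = n^4 - 11*n^3 + 23*n^2 + 35*n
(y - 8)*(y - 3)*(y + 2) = y^3 - 9*y^2 + 2*y + 48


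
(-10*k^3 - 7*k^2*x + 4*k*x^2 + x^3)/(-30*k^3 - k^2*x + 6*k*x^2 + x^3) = (k + x)/(3*k + x)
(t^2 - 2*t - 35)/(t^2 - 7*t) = (t + 5)/t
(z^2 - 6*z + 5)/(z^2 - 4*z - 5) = (z - 1)/(z + 1)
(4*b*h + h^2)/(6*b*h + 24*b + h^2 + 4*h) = h*(4*b + h)/(6*b*h + 24*b + h^2 + 4*h)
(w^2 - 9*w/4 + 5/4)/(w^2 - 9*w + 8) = (w - 5/4)/(w - 8)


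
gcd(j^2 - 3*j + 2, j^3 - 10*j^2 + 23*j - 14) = j^2 - 3*j + 2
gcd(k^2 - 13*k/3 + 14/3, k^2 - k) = 1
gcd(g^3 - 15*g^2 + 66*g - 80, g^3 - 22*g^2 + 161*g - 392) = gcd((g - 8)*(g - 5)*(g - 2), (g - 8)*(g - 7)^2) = g - 8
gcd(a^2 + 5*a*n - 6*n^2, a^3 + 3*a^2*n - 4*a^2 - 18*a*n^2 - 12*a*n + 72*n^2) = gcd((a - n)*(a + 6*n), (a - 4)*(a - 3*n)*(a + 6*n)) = a + 6*n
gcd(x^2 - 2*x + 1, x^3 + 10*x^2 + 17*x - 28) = x - 1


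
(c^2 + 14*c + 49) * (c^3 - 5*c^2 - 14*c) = c^5 + 9*c^4 - 35*c^3 - 441*c^2 - 686*c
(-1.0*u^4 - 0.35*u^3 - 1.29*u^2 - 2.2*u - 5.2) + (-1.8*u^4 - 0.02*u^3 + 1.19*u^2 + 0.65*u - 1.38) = -2.8*u^4 - 0.37*u^3 - 0.1*u^2 - 1.55*u - 6.58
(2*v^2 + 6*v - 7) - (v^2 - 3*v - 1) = v^2 + 9*v - 6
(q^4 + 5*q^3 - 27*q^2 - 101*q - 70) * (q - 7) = q^5 - 2*q^4 - 62*q^3 + 88*q^2 + 637*q + 490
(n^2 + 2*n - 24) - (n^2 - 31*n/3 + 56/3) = 37*n/3 - 128/3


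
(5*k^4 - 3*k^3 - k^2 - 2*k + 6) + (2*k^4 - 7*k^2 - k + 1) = 7*k^4 - 3*k^3 - 8*k^2 - 3*k + 7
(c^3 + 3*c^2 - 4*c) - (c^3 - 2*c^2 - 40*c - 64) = 5*c^2 + 36*c + 64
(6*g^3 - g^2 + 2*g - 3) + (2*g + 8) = 6*g^3 - g^2 + 4*g + 5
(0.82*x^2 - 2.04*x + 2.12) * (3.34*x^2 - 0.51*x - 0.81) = 2.7388*x^4 - 7.2318*x^3 + 7.457*x^2 + 0.5712*x - 1.7172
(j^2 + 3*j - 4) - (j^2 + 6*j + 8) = -3*j - 12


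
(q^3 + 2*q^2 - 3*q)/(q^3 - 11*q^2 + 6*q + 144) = q*(q - 1)/(q^2 - 14*q + 48)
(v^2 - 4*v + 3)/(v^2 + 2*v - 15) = (v - 1)/(v + 5)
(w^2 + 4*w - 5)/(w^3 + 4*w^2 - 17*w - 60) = (w - 1)/(w^2 - w - 12)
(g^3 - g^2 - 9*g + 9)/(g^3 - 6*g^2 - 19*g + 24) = (g - 3)/(g - 8)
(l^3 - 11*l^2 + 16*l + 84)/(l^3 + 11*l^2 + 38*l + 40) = (l^2 - 13*l + 42)/(l^2 + 9*l + 20)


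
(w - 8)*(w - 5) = w^2 - 13*w + 40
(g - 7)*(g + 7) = g^2 - 49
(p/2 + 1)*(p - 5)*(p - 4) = p^3/2 - 7*p^2/2 + p + 20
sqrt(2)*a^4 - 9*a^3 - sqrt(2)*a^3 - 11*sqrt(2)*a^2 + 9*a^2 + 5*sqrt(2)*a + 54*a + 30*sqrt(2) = (a - 3)*(a + 2)*(a - 5*sqrt(2))*(sqrt(2)*a + 1)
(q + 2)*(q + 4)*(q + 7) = q^3 + 13*q^2 + 50*q + 56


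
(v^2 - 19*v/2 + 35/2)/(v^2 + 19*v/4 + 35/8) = 4*(2*v^2 - 19*v + 35)/(8*v^2 + 38*v + 35)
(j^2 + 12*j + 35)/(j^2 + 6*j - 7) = (j + 5)/(j - 1)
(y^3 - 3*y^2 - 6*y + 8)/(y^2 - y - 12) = (y^2 + y - 2)/(y + 3)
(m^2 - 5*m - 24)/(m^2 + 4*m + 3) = (m - 8)/(m + 1)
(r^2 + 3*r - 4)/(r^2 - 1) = (r + 4)/(r + 1)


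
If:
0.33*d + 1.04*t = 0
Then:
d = -3.15151515151515*t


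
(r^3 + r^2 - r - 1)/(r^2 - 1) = r + 1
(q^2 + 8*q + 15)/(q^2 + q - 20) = (q + 3)/(q - 4)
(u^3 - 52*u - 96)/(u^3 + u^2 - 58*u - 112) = (u + 6)/(u + 7)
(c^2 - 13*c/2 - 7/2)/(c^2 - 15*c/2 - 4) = (c - 7)/(c - 8)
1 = 1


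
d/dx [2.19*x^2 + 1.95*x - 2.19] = 4.38*x + 1.95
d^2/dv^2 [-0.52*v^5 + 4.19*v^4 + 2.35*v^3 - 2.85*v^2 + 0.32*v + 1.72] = -10.4*v^3 + 50.28*v^2 + 14.1*v - 5.7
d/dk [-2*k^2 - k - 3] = -4*k - 1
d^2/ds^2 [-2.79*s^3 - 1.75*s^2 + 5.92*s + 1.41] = -16.74*s - 3.5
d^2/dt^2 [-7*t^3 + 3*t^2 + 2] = 6 - 42*t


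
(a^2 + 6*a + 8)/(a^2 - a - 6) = (a + 4)/(a - 3)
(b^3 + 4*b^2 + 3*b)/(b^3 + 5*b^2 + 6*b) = (b + 1)/(b + 2)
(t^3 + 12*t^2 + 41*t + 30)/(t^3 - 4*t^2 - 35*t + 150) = (t^2 + 6*t + 5)/(t^2 - 10*t + 25)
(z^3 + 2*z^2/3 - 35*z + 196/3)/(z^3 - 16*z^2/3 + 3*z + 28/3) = (z + 7)/(z + 1)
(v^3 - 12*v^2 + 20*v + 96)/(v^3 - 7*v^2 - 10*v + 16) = (v - 6)/(v - 1)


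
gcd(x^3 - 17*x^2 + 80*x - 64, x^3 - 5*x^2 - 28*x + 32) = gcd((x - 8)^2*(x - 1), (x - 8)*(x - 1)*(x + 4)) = x^2 - 9*x + 8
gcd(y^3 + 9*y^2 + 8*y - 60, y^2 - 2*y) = y - 2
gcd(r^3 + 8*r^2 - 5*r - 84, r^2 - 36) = 1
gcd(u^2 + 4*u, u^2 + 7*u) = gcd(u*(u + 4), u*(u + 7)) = u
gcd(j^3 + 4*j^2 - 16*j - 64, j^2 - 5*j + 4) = j - 4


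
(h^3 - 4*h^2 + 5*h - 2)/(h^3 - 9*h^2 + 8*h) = (h^2 - 3*h + 2)/(h*(h - 8))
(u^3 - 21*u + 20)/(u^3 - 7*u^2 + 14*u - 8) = (u + 5)/(u - 2)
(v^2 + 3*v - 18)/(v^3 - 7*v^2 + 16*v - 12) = (v + 6)/(v^2 - 4*v + 4)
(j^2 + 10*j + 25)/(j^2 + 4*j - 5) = (j + 5)/(j - 1)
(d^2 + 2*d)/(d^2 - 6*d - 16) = d/(d - 8)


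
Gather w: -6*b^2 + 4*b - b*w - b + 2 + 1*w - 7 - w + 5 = -6*b^2 - b*w + 3*b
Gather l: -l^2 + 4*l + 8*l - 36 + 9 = -l^2 + 12*l - 27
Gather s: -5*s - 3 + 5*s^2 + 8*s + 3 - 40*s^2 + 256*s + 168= -35*s^2 + 259*s + 168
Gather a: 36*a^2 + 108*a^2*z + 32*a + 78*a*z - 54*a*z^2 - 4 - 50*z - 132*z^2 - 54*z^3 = a^2*(108*z + 36) + a*(-54*z^2 + 78*z + 32) - 54*z^3 - 132*z^2 - 50*z - 4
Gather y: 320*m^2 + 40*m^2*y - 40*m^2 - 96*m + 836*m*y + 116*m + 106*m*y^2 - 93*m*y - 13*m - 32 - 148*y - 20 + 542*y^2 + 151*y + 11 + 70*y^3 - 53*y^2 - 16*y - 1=280*m^2 + 7*m + 70*y^3 + y^2*(106*m + 489) + y*(40*m^2 + 743*m - 13) - 42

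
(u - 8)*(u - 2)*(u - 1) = u^3 - 11*u^2 + 26*u - 16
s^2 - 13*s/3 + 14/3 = (s - 7/3)*(s - 2)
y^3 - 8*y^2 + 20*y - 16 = (y - 4)*(y - 2)^2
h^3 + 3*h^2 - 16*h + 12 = (h - 2)*(h - 1)*(h + 6)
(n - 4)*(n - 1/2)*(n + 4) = n^3 - n^2/2 - 16*n + 8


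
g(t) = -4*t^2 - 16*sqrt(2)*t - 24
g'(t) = -8*t - 16*sqrt(2)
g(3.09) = -132.11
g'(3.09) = -47.35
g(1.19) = -56.59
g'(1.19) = -32.15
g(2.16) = -91.54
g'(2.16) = -39.91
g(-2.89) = 7.98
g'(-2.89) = 0.49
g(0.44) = -34.73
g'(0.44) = -26.15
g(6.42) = -334.13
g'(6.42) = -73.99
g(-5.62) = -23.17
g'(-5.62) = 22.33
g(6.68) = -353.64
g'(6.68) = -76.07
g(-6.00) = -32.24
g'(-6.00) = 25.37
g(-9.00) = -144.35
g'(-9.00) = 49.37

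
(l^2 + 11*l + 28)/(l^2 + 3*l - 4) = (l + 7)/(l - 1)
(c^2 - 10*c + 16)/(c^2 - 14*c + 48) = (c - 2)/(c - 6)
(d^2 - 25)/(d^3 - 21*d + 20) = (d - 5)/(d^2 - 5*d + 4)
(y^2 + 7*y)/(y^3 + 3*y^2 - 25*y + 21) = y/(y^2 - 4*y + 3)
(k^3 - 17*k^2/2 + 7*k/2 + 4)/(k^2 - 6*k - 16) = (2*k^2 - k - 1)/(2*(k + 2))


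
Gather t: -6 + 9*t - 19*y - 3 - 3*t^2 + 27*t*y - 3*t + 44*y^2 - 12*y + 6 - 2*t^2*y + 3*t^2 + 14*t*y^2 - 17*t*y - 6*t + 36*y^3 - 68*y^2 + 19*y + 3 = -2*t^2*y + t*(14*y^2 + 10*y) + 36*y^3 - 24*y^2 - 12*y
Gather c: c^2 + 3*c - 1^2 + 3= c^2 + 3*c + 2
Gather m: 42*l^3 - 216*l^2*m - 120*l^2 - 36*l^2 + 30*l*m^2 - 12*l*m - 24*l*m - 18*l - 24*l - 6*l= 42*l^3 - 156*l^2 + 30*l*m^2 - 48*l + m*(-216*l^2 - 36*l)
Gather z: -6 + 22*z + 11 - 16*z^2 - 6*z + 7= -16*z^2 + 16*z + 12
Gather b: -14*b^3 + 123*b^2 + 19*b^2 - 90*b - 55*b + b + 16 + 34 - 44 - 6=-14*b^3 + 142*b^2 - 144*b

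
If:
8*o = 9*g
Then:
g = 8*o/9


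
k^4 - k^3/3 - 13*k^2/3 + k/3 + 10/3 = (k - 2)*(k - 1)*(k + 1)*(k + 5/3)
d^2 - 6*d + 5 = (d - 5)*(d - 1)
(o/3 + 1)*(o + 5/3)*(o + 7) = o^3/3 + 35*o^2/9 + 113*o/9 + 35/3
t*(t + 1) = t^2 + t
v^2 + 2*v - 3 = (v - 1)*(v + 3)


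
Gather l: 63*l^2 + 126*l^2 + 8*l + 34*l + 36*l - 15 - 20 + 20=189*l^2 + 78*l - 15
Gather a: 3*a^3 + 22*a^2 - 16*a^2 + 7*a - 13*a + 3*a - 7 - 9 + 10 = 3*a^3 + 6*a^2 - 3*a - 6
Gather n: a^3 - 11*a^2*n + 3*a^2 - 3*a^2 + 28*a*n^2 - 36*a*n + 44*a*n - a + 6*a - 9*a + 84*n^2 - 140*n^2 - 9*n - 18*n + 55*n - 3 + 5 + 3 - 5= a^3 - 4*a + n^2*(28*a - 56) + n*(-11*a^2 + 8*a + 28)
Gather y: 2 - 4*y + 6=8 - 4*y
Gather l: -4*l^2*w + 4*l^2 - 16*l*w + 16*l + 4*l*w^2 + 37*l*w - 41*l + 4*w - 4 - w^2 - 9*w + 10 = l^2*(4 - 4*w) + l*(4*w^2 + 21*w - 25) - w^2 - 5*w + 6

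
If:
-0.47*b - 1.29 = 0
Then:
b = -2.74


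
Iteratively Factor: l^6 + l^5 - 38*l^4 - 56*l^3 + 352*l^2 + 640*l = (l + 2)*(l^5 - l^4 - 36*l^3 + 16*l^2 + 320*l) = l*(l + 2)*(l^4 - l^3 - 36*l^2 + 16*l + 320) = l*(l - 5)*(l + 2)*(l^3 + 4*l^2 - 16*l - 64) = l*(l - 5)*(l + 2)*(l + 4)*(l^2 - 16) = l*(l - 5)*(l - 4)*(l + 2)*(l + 4)*(l + 4)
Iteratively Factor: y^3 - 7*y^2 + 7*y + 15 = (y - 5)*(y^2 - 2*y - 3) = (y - 5)*(y - 3)*(y + 1)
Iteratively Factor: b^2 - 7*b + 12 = (b - 4)*(b - 3)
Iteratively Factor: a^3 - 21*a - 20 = (a - 5)*(a^2 + 5*a + 4) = (a - 5)*(a + 1)*(a + 4)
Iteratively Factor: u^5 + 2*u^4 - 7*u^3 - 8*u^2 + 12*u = (u + 2)*(u^4 - 7*u^2 + 6*u) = u*(u + 2)*(u^3 - 7*u + 6) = u*(u - 1)*(u + 2)*(u^2 + u - 6) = u*(u - 2)*(u - 1)*(u + 2)*(u + 3)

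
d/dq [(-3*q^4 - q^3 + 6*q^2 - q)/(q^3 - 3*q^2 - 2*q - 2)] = (-3*q^6 + 18*q^5 + 15*q^4 + 30*q^3 - 9*q^2 - 24*q + 2)/(q^6 - 6*q^5 + 5*q^4 + 8*q^3 + 16*q^2 + 8*q + 4)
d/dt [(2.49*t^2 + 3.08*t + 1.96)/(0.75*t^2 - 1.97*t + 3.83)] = (-7.2153*t^2 + 16.1334*t + 15.6576)/(0.5625*t^4 - 2.955*t^3 + 9.6259*t^2 - 15.0902*t + 14.6689)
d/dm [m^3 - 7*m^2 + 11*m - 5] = 3*m^2 - 14*m + 11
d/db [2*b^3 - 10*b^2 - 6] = 2*b*(3*b - 10)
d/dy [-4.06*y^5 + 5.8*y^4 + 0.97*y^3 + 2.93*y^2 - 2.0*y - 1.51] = -20.3*y^4 + 23.2*y^3 + 2.91*y^2 + 5.86*y - 2.0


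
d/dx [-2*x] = -2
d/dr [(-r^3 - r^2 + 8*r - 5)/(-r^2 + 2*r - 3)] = (r^4 - 4*r^3 + 15*r^2 - 4*r - 14)/(r^4 - 4*r^3 + 10*r^2 - 12*r + 9)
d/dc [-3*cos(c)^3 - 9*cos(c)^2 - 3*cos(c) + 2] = 3*(3*cos(c)^2 + 6*cos(c) + 1)*sin(c)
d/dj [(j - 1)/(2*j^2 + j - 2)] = (2*j^2 + j - (j - 1)*(4*j + 1) - 2)/(2*j^2 + j - 2)^2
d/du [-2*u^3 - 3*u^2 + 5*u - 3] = -6*u^2 - 6*u + 5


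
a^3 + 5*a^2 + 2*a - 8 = (a - 1)*(a + 2)*(a + 4)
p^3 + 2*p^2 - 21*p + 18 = (p - 3)*(p - 1)*(p + 6)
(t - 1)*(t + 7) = t^2 + 6*t - 7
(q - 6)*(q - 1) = q^2 - 7*q + 6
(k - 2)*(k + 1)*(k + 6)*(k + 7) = k^4 + 12*k^3 + 27*k^2 - 68*k - 84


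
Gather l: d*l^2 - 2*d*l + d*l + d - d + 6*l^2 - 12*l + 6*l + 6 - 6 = l^2*(d + 6) + l*(-d - 6)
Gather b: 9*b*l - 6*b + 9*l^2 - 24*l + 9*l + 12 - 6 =b*(9*l - 6) + 9*l^2 - 15*l + 6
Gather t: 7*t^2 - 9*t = 7*t^2 - 9*t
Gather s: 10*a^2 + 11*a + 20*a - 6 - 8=10*a^2 + 31*a - 14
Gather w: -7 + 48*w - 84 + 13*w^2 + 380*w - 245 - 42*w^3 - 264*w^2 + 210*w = -42*w^3 - 251*w^2 + 638*w - 336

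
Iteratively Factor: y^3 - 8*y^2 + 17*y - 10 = (y - 1)*(y^2 - 7*y + 10) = (y - 5)*(y - 1)*(y - 2)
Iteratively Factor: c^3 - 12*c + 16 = (c - 2)*(c^2 + 2*c - 8) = (c - 2)^2*(c + 4)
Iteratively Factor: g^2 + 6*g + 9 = (g + 3)*(g + 3)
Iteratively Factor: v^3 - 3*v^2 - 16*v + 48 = (v - 3)*(v^2 - 16) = (v - 4)*(v - 3)*(v + 4)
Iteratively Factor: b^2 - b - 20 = (b - 5)*(b + 4)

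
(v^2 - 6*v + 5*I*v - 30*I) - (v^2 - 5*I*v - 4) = -6*v + 10*I*v + 4 - 30*I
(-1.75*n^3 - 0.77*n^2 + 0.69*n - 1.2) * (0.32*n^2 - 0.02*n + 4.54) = -0.56*n^5 - 0.2114*n^4 - 7.7088*n^3 - 3.8936*n^2 + 3.1566*n - 5.448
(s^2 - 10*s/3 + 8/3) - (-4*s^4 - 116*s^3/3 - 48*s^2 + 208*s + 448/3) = 4*s^4 + 116*s^3/3 + 49*s^2 - 634*s/3 - 440/3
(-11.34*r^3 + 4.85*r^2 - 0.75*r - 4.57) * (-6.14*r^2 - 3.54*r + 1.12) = 69.6276*r^5 + 10.3646*r^4 - 25.2648*r^3 + 36.1468*r^2 + 15.3378*r - 5.1184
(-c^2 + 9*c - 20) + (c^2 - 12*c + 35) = 15 - 3*c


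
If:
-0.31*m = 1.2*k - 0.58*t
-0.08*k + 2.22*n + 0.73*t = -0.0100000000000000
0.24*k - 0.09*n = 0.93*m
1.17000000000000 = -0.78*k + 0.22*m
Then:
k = -1.65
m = -0.54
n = 1.15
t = -3.70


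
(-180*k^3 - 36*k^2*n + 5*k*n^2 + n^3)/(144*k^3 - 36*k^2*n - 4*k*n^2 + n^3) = (-5*k - n)/(4*k - n)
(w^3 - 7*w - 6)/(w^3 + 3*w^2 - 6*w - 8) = (w^2 - w - 6)/(w^2 + 2*w - 8)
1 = 1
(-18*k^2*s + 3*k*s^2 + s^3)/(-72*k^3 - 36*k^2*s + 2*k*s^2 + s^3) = s*(-3*k + s)/(-12*k^2 - 4*k*s + s^2)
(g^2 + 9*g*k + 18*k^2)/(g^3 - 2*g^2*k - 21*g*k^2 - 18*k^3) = (g + 6*k)/(g^2 - 5*g*k - 6*k^2)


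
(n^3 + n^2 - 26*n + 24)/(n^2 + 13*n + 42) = (n^2 - 5*n + 4)/(n + 7)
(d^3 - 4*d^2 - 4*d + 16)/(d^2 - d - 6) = (d^2 - 6*d + 8)/(d - 3)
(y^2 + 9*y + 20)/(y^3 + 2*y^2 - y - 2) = (y^2 + 9*y + 20)/(y^3 + 2*y^2 - y - 2)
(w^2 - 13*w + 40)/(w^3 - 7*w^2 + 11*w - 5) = (w - 8)/(w^2 - 2*w + 1)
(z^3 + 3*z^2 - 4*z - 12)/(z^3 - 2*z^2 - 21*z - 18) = (z^2 - 4)/(z^2 - 5*z - 6)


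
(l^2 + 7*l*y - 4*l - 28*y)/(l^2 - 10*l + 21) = (l^2 + 7*l*y - 4*l - 28*y)/(l^2 - 10*l + 21)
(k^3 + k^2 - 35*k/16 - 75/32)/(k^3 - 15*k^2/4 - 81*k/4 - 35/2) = (k^2 - k/4 - 15/8)/(k^2 - 5*k - 14)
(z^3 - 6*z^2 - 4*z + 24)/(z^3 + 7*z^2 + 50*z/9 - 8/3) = 9*(z^3 - 6*z^2 - 4*z + 24)/(9*z^3 + 63*z^2 + 50*z - 24)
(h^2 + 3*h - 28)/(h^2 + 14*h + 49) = (h - 4)/(h + 7)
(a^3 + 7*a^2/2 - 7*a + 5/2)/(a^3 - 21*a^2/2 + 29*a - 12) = (a^2 + 4*a - 5)/(a^2 - 10*a + 24)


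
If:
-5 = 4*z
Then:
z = -5/4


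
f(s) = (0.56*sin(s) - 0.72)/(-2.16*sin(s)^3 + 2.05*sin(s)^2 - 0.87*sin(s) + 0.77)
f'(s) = (0.56*sin(s) - 0.72)*(6.48*sin(s)^2*cos(s) - 4.1*sin(s)*cos(s) + 0.87*cos(s))/(-2.16*sin(s)^3 + 2.05*sin(s)^2 - 0.87*sin(s) + 0.77)^2 + 0.56*cos(s)/(-2.16*sin(s)^3 + 2.05*sin(s)^2 - 0.87*sin(s) + 0.77)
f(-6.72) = -0.57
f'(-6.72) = -0.87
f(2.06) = -1.98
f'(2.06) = 16.54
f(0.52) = -0.76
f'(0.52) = 0.34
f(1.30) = 1.85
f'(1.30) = -16.49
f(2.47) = -0.74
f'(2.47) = 0.08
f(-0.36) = -0.64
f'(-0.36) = -0.95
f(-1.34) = -0.23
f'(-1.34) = -0.08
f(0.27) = -0.89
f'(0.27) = 0.52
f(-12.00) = -0.75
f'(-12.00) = 0.24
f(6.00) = -0.72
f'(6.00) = -0.98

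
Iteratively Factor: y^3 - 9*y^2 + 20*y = (y - 5)*(y^2 - 4*y) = (y - 5)*(y - 4)*(y)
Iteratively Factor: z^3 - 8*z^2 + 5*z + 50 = (z + 2)*(z^2 - 10*z + 25) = (z - 5)*(z + 2)*(z - 5)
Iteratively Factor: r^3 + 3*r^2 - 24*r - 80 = (r + 4)*(r^2 - r - 20) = (r + 4)^2*(r - 5)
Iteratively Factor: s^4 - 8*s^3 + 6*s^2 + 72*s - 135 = (s - 5)*(s^3 - 3*s^2 - 9*s + 27) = (s - 5)*(s + 3)*(s^2 - 6*s + 9) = (s - 5)*(s - 3)*(s + 3)*(s - 3)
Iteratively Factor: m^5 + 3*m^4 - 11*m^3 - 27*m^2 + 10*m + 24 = (m - 1)*(m^4 + 4*m^3 - 7*m^2 - 34*m - 24) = (m - 3)*(m - 1)*(m^3 + 7*m^2 + 14*m + 8) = (m - 3)*(m - 1)*(m + 4)*(m^2 + 3*m + 2) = (m - 3)*(m - 1)*(m + 2)*(m + 4)*(m + 1)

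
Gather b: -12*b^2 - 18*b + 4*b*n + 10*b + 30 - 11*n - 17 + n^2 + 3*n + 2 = -12*b^2 + b*(4*n - 8) + n^2 - 8*n + 15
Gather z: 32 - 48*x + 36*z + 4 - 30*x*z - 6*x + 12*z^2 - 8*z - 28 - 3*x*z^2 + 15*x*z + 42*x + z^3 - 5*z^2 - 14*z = -12*x + z^3 + z^2*(7 - 3*x) + z*(14 - 15*x) + 8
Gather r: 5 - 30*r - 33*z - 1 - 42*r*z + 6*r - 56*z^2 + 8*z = r*(-42*z - 24) - 56*z^2 - 25*z + 4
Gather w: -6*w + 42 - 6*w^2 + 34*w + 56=-6*w^2 + 28*w + 98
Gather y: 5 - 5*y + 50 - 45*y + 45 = 100 - 50*y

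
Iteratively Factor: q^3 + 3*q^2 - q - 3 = (q - 1)*(q^2 + 4*q + 3) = (q - 1)*(q + 3)*(q + 1)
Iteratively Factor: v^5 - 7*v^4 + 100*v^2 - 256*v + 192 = (v - 4)*(v^4 - 3*v^3 - 12*v^2 + 52*v - 48) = (v - 4)*(v + 4)*(v^3 - 7*v^2 + 16*v - 12) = (v - 4)*(v - 2)*(v + 4)*(v^2 - 5*v + 6) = (v - 4)*(v - 3)*(v - 2)*(v + 4)*(v - 2)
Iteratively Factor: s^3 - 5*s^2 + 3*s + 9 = (s - 3)*(s^2 - 2*s - 3) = (s - 3)^2*(s + 1)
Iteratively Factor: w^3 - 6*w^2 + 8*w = (w - 4)*(w^2 - 2*w) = (w - 4)*(w - 2)*(w)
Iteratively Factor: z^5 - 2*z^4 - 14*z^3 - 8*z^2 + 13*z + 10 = (z + 1)*(z^4 - 3*z^3 - 11*z^2 + 3*z + 10) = (z + 1)*(z + 2)*(z^3 - 5*z^2 - z + 5) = (z - 1)*(z + 1)*(z + 2)*(z^2 - 4*z - 5) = (z - 5)*(z - 1)*(z + 1)*(z + 2)*(z + 1)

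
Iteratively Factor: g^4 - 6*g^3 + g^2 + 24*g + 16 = (g + 1)*(g^3 - 7*g^2 + 8*g + 16) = (g - 4)*(g + 1)*(g^2 - 3*g - 4) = (g - 4)*(g + 1)^2*(g - 4)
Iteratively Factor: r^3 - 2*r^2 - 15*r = (r)*(r^2 - 2*r - 15) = r*(r - 5)*(r + 3)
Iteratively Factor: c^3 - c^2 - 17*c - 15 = (c + 3)*(c^2 - 4*c - 5) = (c - 5)*(c + 3)*(c + 1)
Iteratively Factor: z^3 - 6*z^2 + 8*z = (z - 2)*(z^2 - 4*z) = z*(z - 2)*(z - 4)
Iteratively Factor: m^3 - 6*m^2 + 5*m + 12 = (m + 1)*(m^2 - 7*m + 12) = (m - 3)*(m + 1)*(m - 4)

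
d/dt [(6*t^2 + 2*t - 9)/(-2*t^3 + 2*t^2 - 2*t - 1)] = 2*(6*t^4 + 4*t^3 - 35*t^2 + 12*t - 10)/(4*t^6 - 8*t^5 + 12*t^4 - 4*t^3 + 4*t + 1)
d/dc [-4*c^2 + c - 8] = 1 - 8*c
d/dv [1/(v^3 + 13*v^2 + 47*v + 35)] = (-3*v^2 - 26*v - 47)/(v^3 + 13*v^2 + 47*v + 35)^2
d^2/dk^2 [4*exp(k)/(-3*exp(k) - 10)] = (120*exp(k) - 400)*exp(k)/(27*exp(3*k) + 270*exp(2*k) + 900*exp(k) + 1000)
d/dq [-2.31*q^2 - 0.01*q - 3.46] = -4.62*q - 0.01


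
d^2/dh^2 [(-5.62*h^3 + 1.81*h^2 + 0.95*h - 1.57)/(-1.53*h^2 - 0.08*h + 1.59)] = (3.5527136788005e-15*h^4 + 23.410862*h^3 - 8.657028*h^2 + 72.53415*h - 1.734628)/(3.581577*h^6 + 0.561816*h^5 - 11.136717*h^4 - 1.167184*h^3 + 11.573451*h^2 + 0.606744*h - 4.019679)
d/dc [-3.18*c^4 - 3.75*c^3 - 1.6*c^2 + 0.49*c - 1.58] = -12.72*c^3 - 11.25*c^2 - 3.2*c + 0.49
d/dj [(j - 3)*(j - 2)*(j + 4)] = 3*j^2 - 2*j - 14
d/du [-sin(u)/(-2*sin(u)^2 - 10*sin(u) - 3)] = (cos(2*u) + 2)*cos(u)/(10*sin(u) - cos(2*u) + 4)^2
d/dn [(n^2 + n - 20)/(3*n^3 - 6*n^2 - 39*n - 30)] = (-n^4 - 2*n^3 + 49*n^2 - 100*n - 270)/(3*(n^6 - 4*n^5 - 22*n^4 + 32*n^3 + 209*n^2 + 260*n + 100))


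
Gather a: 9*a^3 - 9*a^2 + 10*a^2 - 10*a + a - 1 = 9*a^3 + a^2 - 9*a - 1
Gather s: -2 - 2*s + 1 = -2*s - 1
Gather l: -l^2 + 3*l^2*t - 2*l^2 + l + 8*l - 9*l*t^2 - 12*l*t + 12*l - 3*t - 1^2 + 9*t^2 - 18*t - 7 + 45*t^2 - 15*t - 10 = l^2*(3*t - 3) + l*(-9*t^2 - 12*t + 21) + 54*t^2 - 36*t - 18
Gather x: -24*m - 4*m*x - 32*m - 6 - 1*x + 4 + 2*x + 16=-56*m + x*(1 - 4*m) + 14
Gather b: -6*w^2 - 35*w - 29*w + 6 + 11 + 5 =-6*w^2 - 64*w + 22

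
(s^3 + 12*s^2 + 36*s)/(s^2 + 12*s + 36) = s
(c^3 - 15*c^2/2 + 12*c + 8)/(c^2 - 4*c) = c - 7/2 - 2/c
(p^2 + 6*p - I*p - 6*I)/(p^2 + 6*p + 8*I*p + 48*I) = (p - I)/(p + 8*I)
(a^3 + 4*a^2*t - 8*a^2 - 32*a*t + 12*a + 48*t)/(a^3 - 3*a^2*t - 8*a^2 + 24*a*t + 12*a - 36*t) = (-a - 4*t)/(-a + 3*t)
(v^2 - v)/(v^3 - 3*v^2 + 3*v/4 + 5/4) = 4*v/(4*v^2 - 8*v - 5)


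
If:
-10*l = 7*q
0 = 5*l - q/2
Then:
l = 0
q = 0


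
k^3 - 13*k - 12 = (k - 4)*(k + 1)*(k + 3)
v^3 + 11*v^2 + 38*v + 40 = (v + 2)*(v + 4)*(v + 5)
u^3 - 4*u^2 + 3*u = u*(u - 3)*(u - 1)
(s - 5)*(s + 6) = s^2 + s - 30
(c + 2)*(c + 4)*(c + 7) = c^3 + 13*c^2 + 50*c + 56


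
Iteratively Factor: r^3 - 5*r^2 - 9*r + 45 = (r - 5)*(r^2 - 9) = (r - 5)*(r + 3)*(r - 3)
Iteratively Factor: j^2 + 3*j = (j)*(j + 3)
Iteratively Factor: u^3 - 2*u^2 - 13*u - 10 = (u + 1)*(u^2 - 3*u - 10) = (u + 1)*(u + 2)*(u - 5)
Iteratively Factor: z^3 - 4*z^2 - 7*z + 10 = (z - 1)*(z^2 - 3*z - 10) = (z - 5)*(z - 1)*(z + 2)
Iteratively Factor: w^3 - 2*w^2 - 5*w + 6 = (w + 2)*(w^2 - 4*w + 3) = (w - 1)*(w + 2)*(w - 3)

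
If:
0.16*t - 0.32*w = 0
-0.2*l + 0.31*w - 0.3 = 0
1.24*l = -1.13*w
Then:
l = -0.56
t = 1.22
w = 0.61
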